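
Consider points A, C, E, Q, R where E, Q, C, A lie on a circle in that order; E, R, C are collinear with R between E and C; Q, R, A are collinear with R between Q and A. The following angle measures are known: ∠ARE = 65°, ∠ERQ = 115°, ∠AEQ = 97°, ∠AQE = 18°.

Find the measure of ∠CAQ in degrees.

1. ∠ARC = 115°  [linear pair at R on EC]
2. ∠ACE = 18°  [same arc EA]
3. ∠CAQ = 47°  [△CRA]

∠CAQ = 47°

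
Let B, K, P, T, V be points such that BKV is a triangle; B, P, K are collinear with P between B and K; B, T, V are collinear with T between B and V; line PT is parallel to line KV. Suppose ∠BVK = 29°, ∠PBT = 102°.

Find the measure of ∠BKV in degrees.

∠BKV = 49°

1. ∠BTP = 29°  [PT∥KV, corresponding at T]
2. ∠BPT = 49°  [△BPT]
3. ∠BKV = 49°  [PT∥KV, corresponding at P]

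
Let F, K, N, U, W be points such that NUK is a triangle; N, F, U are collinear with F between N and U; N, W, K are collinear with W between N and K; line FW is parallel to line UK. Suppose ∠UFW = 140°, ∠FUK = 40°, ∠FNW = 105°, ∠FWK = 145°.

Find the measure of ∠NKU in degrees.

∠NKU = 35°

1. ∠KUN = 40°  [F on ray UN]
2. ∠KNU = 105°  [F on NU, W on NK]
3. ∠NKU = 35°  [△NUK]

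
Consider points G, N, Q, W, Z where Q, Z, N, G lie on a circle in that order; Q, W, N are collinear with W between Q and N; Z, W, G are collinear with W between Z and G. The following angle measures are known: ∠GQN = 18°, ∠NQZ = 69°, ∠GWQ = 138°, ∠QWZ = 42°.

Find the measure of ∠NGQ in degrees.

∠NGQ = 93°

1. ∠NGZ = 69°  [same arc ZN]
2. ∠GWN = 42°  [linear pair at W on QN]
3. ∠GNQ = 69°  [△NWG]
4. ∠NGQ = 93°  [△QNG]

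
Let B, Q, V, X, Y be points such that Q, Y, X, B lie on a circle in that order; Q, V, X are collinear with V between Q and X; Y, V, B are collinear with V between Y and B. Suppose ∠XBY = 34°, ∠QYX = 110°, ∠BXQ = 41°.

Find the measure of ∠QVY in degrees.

1. ∠XQY = 34°  [same arc YX]
2. ∠BYQ = 41°  [same arc QB]
3. ∠QVY = 105°  [△QVY]

∠QVY = 105°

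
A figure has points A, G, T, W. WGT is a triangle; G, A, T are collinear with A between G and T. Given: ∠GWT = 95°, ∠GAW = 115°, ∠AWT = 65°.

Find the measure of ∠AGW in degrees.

1. ∠TAW = 65°  [linear pair at A on GT]
2. ∠ATW = 50°  [△WAT]
3. ∠GTW = 50°  [A on ray TG]
4. ∠TGW = 35°  [△WGT]
5. ∠AGW = 35°  [A on ray GT]

∠AGW = 35°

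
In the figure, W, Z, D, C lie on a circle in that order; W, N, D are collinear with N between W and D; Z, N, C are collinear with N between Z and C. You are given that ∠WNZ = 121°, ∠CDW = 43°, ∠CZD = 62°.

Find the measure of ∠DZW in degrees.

∠DZW = 105°

1. ∠DNZ = 59°  [linear pair at N on WD]
2. ∠CZW = 43°  [same arc WC]
3. ∠WDZ = 59°  [△ZND]
4. ∠DWZ = 16°  [△WNZ]
5. ∠DZW = 105°  [△WZD]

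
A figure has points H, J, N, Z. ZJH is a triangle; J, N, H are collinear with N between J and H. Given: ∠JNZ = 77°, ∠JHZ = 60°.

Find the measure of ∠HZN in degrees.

1. ∠HNZ = 103°  [linear pair at N on JH]
2. ∠NHZ = 60°  [N on ray HJ]
3. ∠HZN = 17°  [△ZNH]

∠HZN = 17°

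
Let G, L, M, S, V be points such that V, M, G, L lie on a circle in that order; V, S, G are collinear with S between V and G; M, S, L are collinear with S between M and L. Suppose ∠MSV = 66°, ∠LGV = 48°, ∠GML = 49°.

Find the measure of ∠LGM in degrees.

1. ∠GSL = 66°  [vertical angles at S]
2. ∠GLM = 66°  [△GSL]
3. ∠LGM = 65°  [△MGL]

∠LGM = 65°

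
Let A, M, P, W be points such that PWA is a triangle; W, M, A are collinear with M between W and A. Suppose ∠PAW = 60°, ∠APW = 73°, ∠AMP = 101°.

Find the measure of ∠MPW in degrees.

∠MPW = 54°

1. ∠AWP = 47°  [△PWA]
2. ∠PMW = 79°  [linear pair at M on WA]
3. ∠MWP = 47°  [M on ray WA]
4. ∠MPW = 54°  [△PWM]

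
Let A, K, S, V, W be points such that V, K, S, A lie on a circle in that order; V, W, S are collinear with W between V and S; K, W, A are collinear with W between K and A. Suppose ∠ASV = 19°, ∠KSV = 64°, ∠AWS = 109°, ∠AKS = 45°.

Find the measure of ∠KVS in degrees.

1. ∠AKV = 19°  [same arc VA]
2. ∠KWV = 109°  [vertical angles at W]
3. ∠KVS = 52°  [△VWK]

∠KVS = 52°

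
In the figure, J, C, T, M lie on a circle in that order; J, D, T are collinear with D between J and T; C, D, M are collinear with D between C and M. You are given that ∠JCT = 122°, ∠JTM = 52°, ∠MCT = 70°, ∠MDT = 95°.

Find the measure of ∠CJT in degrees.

∠CJT = 33°

1. ∠JCM = 52°  [same arc JM]
2. ∠CDJ = 95°  [vertical angles at D]
3. ∠CJT = 33°  [△JDC]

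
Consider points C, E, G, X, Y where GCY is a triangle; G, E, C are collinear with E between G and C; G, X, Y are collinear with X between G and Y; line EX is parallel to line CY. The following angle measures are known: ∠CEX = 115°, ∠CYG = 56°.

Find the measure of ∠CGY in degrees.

1. ∠GEX = 65°  [linear pair at E on GC]
2. ∠EXG = 56°  [EX∥CY, corresponding at X]
3. ∠EGX = 59°  [△GEX]
4. ∠CGY = 59°  [E on GC, X on GY]

∠CGY = 59°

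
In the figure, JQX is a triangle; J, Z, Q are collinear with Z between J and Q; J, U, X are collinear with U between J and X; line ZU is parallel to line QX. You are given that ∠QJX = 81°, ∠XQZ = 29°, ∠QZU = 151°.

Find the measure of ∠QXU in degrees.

1. ∠JQX = 29°  [Z on ray QJ]
2. ∠JXQ = 70°  [△JQX]
3. ∠QXU = 70°  [U on ray XJ]

∠QXU = 70°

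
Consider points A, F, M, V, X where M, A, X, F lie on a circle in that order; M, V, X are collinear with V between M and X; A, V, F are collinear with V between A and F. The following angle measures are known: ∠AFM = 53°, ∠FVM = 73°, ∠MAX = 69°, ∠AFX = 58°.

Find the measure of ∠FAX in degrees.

1. ∠AXM = 53°  [same arc MA]
2. ∠AVX = 73°  [vertical angles at V]
3. ∠FAX = 54°  [△AVX]

∠FAX = 54°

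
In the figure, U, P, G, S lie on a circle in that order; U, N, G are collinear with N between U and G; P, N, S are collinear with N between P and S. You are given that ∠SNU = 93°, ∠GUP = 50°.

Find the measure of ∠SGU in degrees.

1. ∠GNS = 87°  [linear pair at N on UG]
2. ∠GSP = 50°  [same arc PG]
3. ∠SGU = 43°  [△GNS]

∠SGU = 43°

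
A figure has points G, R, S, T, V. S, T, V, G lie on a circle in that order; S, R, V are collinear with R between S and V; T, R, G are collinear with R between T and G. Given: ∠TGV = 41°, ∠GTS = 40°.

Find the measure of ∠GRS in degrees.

∠GRS = 81°

1. ∠GVS = 40°  [same arc SG]
2. ∠GRV = 99°  [△VRG]
3. ∠GRS = 81°  [linear pair at R on SV]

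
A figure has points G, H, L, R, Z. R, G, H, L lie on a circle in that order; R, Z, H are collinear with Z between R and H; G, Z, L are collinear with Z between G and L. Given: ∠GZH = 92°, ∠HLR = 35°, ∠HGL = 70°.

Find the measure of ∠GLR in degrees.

1. ∠LZR = 92°  [vertical angles at Z]
2. ∠HRL = 70°  [same arc HL]
3. ∠GLR = 18°  [△RZL]

∠GLR = 18°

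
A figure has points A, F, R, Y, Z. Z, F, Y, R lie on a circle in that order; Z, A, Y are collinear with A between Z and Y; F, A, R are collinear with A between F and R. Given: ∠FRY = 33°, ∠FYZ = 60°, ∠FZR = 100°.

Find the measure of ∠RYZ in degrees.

1. ∠FRZ = 60°  [same arc ZF]
2. ∠RFZ = 20°  [△ZFR]
3. ∠RYZ = 20°  [same arc ZR]

∠RYZ = 20°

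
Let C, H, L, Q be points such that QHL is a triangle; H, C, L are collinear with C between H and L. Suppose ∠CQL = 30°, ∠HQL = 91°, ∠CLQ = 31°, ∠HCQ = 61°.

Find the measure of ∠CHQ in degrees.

1. ∠HLQ = 31°  [C on ray LH]
2. ∠LHQ = 58°  [△QHL]
3. ∠CHQ = 58°  [C on ray HL]

∠CHQ = 58°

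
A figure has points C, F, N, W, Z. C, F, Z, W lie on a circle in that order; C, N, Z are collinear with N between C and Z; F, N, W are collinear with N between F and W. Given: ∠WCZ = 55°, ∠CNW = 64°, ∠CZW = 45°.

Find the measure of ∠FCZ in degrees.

∠FCZ = 19°

1. ∠FNZ = 64°  [vertical angles at N]
2. ∠CFW = 45°  [same arc CW]
3. ∠CNF = 116°  [linear pair at N on CZ]
4. ∠FCZ = 19°  [△CNF]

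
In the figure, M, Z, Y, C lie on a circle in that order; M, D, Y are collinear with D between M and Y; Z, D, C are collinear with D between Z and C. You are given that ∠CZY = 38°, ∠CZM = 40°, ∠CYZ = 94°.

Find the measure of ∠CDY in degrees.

∠CDY = 92°

1. ∠YCZ = 48°  [△ZYC]
2. ∠CYM = 40°  [same arc MC]
3. ∠CDY = 92°  [△YDC]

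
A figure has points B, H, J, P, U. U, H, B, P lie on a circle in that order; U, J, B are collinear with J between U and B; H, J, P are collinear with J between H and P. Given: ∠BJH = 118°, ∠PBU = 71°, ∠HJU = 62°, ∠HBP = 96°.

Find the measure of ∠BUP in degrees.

1. ∠PJU = 118°  [vertical angles at J]
2. ∠PHU = 71°  [same arc UP]
3. ∠HUP = 84°  [cyclic UHBP, opposite ∠U+∠B]
4. ∠HPU = 25°  [△UHP]
5. ∠BUP = 37°  [△UJP]

∠BUP = 37°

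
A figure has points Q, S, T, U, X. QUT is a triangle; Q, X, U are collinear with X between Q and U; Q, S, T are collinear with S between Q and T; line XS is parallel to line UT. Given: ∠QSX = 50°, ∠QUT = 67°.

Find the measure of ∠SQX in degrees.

1. ∠QTU = 50°  [XS∥UT, corresponding at S]
2. ∠TQU = 63°  [△QUT]
3. ∠SQX = 63°  [X on QU, S on QT]

∠SQX = 63°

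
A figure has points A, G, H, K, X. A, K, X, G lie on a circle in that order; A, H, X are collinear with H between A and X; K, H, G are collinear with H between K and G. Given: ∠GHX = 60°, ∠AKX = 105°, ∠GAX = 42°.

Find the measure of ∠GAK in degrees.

1. ∠AHG = 120°  [linear pair at H on AX]
2. ∠AGX = 75°  [cyclic AKXG, opposite ∠K+∠G]
3. ∠AXG = 63°  [△AXG]
4. ∠AGK = 18°  [△AHG]
5. ∠AKG = 63°  [same arc AG]
6. ∠GAK = 99°  [△AKG]

∠GAK = 99°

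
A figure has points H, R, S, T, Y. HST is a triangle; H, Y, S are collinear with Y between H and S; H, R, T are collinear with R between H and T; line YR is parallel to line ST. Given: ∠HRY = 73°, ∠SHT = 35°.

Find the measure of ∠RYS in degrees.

1. ∠HTS = 73°  [YR∥ST, corresponding at R]
2. ∠HST = 72°  [△HST]
3. ∠HYR = 72°  [YR∥ST, corresponding at Y]
4. ∠RYS = 108°  [linear pair at Y on HS]

∠RYS = 108°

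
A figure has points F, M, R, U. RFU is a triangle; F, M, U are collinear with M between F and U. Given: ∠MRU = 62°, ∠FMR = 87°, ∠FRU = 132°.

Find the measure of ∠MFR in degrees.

∠MFR = 23°

1. ∠RMU = 93°  [linear pair at M on FU]
2. ∠MUR = 25°  [△RMU]
3. ∠FUR = 25°  [M on ray UF]
4. ∠RFU = 23°  [△RFU]
5. ∠MFR = 23°  [M on ray FU]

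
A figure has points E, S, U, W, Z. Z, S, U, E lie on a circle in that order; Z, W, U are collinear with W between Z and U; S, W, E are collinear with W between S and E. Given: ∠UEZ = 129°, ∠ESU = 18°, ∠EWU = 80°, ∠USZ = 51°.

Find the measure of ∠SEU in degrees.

∠SEU = 67°

1. ∠EZU = 18°  [same arc UE]
2. ∠EUZ = 33°  [△ZUE]
3. ∠SEU = 67°  [△UWE]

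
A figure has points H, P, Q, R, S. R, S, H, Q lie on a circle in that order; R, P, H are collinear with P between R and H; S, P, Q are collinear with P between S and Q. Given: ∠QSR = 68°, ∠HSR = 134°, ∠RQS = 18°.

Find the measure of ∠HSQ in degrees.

∠HSQ = 66°

1. ∠QHR = 68°  [same arc RQ]
2. ∠HQR = 46°  [cyclic RSHQ, opposite ∠S+∠Q]
3. ∠HRQ = 66°  [△RHQ]
4. ∠HSQ = 66°  [same arc HQ]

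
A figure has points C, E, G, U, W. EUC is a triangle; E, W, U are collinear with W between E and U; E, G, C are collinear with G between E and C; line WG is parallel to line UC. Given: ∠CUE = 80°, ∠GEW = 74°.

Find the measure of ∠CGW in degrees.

∠CGW = 154°

1. ∠EWG = 80°  [WG∥UC, corresponding at W]
2. ∠EGW = 26°  [△EWG]
3. ∠CGW = 154°  [linear pair at G on EC]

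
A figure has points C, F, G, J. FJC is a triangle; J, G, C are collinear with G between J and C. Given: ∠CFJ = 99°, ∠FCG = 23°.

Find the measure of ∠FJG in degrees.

∠FJG = 58°

1. ∠FCJ = 23°  [G on ray CJ]
2. ∠CJF = 58°  [△FJC]
3. ∠FJG = 58°  [G on ray JC]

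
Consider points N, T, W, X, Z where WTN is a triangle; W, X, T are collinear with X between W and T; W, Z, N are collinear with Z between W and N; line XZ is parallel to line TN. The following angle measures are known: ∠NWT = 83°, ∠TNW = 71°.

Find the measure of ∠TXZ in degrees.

1. ∠NTW = 26°  [△WTN]
2. ∠WXZ = 26°  [XZ∥TN, corresponding at X]
3. ∠TXZ = 154°  [linear pair at X on WT]

∠TXZ = 154°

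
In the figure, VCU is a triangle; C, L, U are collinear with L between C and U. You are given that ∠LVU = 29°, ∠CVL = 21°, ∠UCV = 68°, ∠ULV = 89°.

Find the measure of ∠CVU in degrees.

∠CVU = 50°

1. ∠LUV = 62°  [△VLU]
2. ∠CUV = 62°  [L on ray UC]
3. ∠CVU = 50°  [△VCU]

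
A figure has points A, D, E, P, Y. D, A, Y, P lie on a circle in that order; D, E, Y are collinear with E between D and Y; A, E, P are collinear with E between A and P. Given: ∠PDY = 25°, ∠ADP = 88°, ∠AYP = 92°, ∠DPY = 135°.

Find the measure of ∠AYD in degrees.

1. ∠PAY = 25°  [same arc YP]
2. ∠APY = 63°  [△AYP]
3. ∠DAY = 45°  [cyclic DAYP, opposite ∠A+∠P]
4. ∠ADY = 63°  [same arc AY]
5. ∠AYD = 72°  [△DAY]

∠AYD = 72°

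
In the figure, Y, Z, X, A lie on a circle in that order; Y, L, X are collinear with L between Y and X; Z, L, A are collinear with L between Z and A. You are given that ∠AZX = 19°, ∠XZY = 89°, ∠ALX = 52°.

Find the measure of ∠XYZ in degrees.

∠XYZ = 58°

1. ∠AYX = 19°  [same arc XA]
2. ∠XAY = 91°  [cyclic YZXA, opposite ∠Z+∠A]
3. ∠YLZ = 52°  [vertical angles at L]
4. ∠AXY = 70°  [△YXA]
5. ∠AZY = 70°  [same arc YA]
6. ∠XYZ = 58°  [△YLZ]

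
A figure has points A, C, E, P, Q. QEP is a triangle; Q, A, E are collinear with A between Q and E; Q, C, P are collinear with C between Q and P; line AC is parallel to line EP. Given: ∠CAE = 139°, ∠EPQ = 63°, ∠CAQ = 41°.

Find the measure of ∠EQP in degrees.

∠EQP = 76°

1. ∠ACQ = 63°  [AC∥EP, corresponding at C]
2. ∠AQC = 76°  [△QAC]
3. ∠EQP = 76°  [A on QE, C on QP]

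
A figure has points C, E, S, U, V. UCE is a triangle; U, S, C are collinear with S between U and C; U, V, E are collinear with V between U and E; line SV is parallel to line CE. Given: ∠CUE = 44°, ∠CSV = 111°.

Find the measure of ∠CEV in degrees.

1. ∠SUV = 44°  [S on UC, V on UE]
2. ∠USV = 69°  [linear pair at S on UC]
3. ∠SVU = 67°  [△USV]
4. ∠EVS = 113°  [linear pair at V on UE]
5. ∠CEV = 67°  [SV∥CE, co-interior at E–V]

∠CEV = 67°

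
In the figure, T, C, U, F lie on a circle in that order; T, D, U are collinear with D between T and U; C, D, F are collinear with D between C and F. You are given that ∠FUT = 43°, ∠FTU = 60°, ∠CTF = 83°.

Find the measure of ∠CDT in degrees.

∠CDT = 114°

1. ∠FCT = 43°  [same arc TF]
2. ∠TFU = 77°  [△TUF]
3. ∠CFT = 54°  [△TCF]
4. ∠TCU = 103°  [cyclic TCUF, opposite ∠C+∠F]
5. ∠CUT = 54°  [same arc TC]
6. ∠CTU = 23°  [△TCU]
7. ∠CDT = 114°  [△TDC]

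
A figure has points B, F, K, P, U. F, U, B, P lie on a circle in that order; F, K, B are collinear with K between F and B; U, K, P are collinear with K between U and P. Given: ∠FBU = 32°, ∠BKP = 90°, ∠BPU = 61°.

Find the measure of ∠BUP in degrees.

∠BUP = 58°

1. ∠FPU = 32°  [same arc FU]
2. ∠FKP = 90°  [linear pair at K on FB]
3. ∠BFP = 58°  [△FKP]
4. ∠BUP = 58°  [same arc BP]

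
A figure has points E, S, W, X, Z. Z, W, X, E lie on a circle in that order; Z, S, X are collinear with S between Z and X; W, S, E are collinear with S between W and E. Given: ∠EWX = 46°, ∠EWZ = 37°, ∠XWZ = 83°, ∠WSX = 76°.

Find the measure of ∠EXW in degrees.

∠EXW = 95°

1. ∠WXZ = 58°  [△WSX]
2. ∠WZX = 39°  [△ZWX]
3. ∠WEX = 39°  [same arc WX]
4. ∠EXW = 95°  [△WXE]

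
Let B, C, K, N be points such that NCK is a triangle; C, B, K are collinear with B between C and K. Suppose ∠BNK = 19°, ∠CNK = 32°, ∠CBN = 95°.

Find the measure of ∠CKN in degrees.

∠CKN = 76°

1. ∠KBN = 85°  [linear pair at B on CK]
2. ∠BKN = 76°  [△NBK]
3. ∠CKN = 76°  [B on ray KC]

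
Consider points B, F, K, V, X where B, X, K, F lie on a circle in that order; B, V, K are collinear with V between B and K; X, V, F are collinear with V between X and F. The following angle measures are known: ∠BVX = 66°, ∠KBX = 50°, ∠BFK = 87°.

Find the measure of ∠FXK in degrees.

∠FXK = 29°

1. ∠KVX = 114°  [linear pair at V on BK]
2. ∠BXK = 93°  [cyclic BXKF, opposite ∠X+∠F]
3. ∠BKX = 37°  [△BXK]
4. ∠FXK = 29°  [△XVK]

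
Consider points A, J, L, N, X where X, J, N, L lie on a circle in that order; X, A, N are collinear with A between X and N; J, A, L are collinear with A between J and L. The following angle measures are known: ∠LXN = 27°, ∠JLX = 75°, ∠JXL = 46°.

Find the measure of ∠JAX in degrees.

1. ∠LJN = 27°  [same arc NL]
2. ∠JNX = 75°  [same arc XJ]
3. ∠JAN = 78°  [△JAN]
4. ∠JAX = 102°  [linear pair at A on XN]

∠JAX = 102°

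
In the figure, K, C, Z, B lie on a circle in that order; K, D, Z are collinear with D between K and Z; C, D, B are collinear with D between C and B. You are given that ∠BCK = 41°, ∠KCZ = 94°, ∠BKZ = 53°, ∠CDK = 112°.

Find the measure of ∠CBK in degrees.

1. ∠CKZ = 27°  [△KDC]
2. ∠CZK = 59°  [△KCZ]
3. ∠CBK = 59°  [same arc KC]

∠CBK = 59°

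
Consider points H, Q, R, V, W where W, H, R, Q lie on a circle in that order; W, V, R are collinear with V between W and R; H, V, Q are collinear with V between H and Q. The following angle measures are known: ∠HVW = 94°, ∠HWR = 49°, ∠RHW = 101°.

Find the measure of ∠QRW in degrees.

∠QRW = 37°

1. ∠QVR = 94°  [vertical angles at V]
2. ∠HQR = 49°  [same arc HR]
3. ∠QRW = 37°  [△RVQ]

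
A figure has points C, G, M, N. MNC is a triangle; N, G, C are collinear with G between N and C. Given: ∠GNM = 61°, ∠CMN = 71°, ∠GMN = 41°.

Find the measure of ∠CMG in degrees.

1. ∠MGN = 78°  [△MNG]
2. ∠CNM = 61°  [G on ray NC]
3. ∠MCN = 48°  [△MNC]
4. ∠CGM = 102°  [linear pair at G on NC]
5. ∠GCM = 48°  [G on ray CN]
6. ∠CMG = 30°  [△MGC]

∠CMG = 30°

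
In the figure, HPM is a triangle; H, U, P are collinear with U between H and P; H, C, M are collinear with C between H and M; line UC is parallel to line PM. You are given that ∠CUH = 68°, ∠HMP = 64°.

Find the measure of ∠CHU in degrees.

∠CHU = 48°

1. ∠HPM = 68°  [UC∥PM, corresponding at U]
2. ∠MHP = 48°  [△HPM]
3. ∠CHU = 48°  [U on HP, C on HM]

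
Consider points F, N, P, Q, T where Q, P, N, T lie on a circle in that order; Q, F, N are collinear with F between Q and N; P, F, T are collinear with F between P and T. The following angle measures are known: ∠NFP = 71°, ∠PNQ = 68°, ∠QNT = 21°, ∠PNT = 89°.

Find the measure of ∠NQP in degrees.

1. ∠PFQ = 109°  [linear pair at F on QN]
2. ∠QPT = 21°  [same arc QT]
3. ∠NQP = 50°  [△QFP]

∠NQP = 50°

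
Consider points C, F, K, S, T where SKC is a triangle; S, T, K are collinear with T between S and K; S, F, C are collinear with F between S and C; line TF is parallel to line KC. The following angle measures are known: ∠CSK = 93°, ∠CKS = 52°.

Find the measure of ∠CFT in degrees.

1. ∠KCS = 35°  [△SKC]
2. ∠SFT = 35°  [TF∥KC, corresponding at F]
3. ∠CFT = 145°  [linear pair at F on SC]

∠CFT = 145°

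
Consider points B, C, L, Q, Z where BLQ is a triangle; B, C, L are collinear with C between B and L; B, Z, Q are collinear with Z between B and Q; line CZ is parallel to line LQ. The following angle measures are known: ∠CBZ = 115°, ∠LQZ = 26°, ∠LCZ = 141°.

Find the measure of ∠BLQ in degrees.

1. ∠LBQ = 115°  [C on BL, Z on BQ]
2. ∠BQL = 26°  [Z on ray QB]
3. ∠BLQ = 39°  [△BLQ]

∠BLQ = 39°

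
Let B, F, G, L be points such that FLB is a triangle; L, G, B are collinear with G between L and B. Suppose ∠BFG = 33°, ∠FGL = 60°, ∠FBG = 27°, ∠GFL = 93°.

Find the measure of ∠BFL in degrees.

∠BFL = 126°

1. ∠FLG = 27°  [△FLG]
2. ∠FBL = 27°  [G on ray BL]
3. ∠BLF = 27°  [G on ray LB]
4. ∠BFL = 126°  [△FLB]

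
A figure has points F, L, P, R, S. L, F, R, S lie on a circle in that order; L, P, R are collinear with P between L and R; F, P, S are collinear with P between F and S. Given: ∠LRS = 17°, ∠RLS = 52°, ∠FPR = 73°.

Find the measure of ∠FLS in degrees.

∠FLS = 108°

1. ∠LFS = 17°  [same arc LS]
2. ∠LPS = 73°  [vertical angles at P]
3. ∠FSL = 55°  [△LPS]
4. ∠FLS = 108°  [△LFS]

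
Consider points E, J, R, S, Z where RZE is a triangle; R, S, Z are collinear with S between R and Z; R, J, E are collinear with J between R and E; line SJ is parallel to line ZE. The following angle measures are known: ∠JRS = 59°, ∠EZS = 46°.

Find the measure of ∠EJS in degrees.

∠EJS = 105°

1. ∠ERZ = 59°  [S on RZ, J on RE]
2. ∠EZR = 46°  [S on ray ZR]
3. ∠REZ = 75°  [△RZE]
4. ∠RJS = 75°  [SJ∥ZE, corresponding at J]
5. ∠EJS = 105°  [linear pair at J on RE]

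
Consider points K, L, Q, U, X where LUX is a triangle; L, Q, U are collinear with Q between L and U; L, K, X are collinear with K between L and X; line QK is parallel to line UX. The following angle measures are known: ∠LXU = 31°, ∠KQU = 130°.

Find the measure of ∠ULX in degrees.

∠ULX = 99°

1. ∠LKQ = 31°  [QK∥UX, corresponding at K]
2. ∠KQL = 50°  [linear pair at Q on LU]
3. ∠KLQ = 99°  [△LQK]
4. ∠ULX = 99°  [Q on LU, K on LX]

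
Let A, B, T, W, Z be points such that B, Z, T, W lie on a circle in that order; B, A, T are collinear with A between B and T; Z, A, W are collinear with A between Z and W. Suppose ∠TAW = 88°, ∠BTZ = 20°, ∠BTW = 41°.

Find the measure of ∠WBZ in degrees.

1. ∠BWZ = 20°  [same arc BZ]
2. ∠BZW = 41°  [same arc BW]
3. ∠WBZ = 119°  [△BZW]

∠WBZ = 119°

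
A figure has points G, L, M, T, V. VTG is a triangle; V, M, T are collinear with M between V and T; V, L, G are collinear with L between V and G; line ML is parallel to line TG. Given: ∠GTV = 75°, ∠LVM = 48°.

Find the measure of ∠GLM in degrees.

1. ∠LMV = 75°  [ML∥TG, corresponding at M]
2. ∠MLV = 57°  [△VML]
3. ∠GLM = 123°  [linear pair at L on VG]

∠GLM = 123°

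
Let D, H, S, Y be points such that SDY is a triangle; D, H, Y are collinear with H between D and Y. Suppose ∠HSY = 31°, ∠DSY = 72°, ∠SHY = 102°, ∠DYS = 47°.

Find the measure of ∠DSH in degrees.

∠DSH = 41°

1. ∠SDY = 61°  [△SDY]
2. ∠DHS = 78°  [linear pair at H on DY]
3. ∠HDS = 61°  [H on ray DY]
4. ∠DSH = 41°  [△SDH]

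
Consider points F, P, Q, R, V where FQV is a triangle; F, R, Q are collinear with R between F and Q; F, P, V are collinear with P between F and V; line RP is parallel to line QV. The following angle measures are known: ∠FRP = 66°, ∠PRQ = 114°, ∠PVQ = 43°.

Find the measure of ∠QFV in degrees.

∠QFV = 71°

1. ∠FQV = 66°  [RP∥QV, corresponding at R]
2. ∠FVQ = 43°  [P on ray VF]
3. ∠QFV = 71°  [△FQV]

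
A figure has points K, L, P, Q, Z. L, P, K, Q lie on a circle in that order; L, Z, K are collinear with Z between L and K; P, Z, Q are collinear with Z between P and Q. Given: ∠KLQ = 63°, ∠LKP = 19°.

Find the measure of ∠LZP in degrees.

∠LZP = 82°

1. ∠KPQ = 63°  [same arc KQ]
2. ∠KZP = 98°  [△PZK]
3. ∠LZP = 82°  [linear pair at Z on LK]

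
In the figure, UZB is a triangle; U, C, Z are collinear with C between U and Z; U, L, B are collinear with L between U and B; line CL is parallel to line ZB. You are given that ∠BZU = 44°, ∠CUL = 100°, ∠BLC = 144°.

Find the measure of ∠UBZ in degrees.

1. ∠LCU = 44°  [CL∥ZB, corresponding at C]
2. ∠CLU = 36°  [△UCL]
3. ∠UBZ = 36°  [CL∥ZB, corresponding at L]

∠UBZ = 36°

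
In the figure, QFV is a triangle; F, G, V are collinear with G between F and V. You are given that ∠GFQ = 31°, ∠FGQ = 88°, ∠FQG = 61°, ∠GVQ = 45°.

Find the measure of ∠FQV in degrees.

∠FQV = 104°

1. ∠QFV = 31°  [G on ray FV]
2. ∠FVQ = 45°  [G on ray VF]
3. ∠FQV = 104°  [△QFV]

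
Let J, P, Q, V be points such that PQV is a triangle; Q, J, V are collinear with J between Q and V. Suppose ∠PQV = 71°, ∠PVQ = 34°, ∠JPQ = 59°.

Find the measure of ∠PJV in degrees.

1. ∠JQP = 71°  [J on ray QV]
2. ∠PJQ = 50°  [△PQJ]
3. ∠PJV = 130°  [linear pair at J on QV]

∠PJV = 130°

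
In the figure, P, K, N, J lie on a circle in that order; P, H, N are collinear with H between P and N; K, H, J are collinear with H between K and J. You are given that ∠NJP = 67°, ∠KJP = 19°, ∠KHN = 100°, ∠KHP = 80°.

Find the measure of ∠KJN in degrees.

1. ∠NKP = 113°  [cyclic PKNJ, opposite ∠K+∠J]
2. ∠KNP = 19°  [same arc PK]
3. ∠KPN = 48°  [△PKN]
4. ∠KJN = 48°  [same arc KN]

∠KJN = 48°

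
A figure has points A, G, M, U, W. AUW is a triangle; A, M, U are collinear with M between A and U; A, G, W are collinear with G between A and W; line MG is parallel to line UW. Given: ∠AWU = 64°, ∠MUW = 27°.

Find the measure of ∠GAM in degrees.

1. ∠AUW = 27°  [M on ray UA]
2. ∠UAW = 89°  [△AUW]
3. ∠GAM = 89°  [M on AU, G on AW]

∠GAM = 89°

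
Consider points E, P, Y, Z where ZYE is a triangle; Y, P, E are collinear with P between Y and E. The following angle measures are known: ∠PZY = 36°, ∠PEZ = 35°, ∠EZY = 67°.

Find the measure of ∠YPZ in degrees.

1. ∠YEZ = 35°  [P on ray EY]
2. ∠EYZ = 78°  [△ZYE]
3. ∠PYZ = 78°  [P on ray YE]
4. ∠YPZ = 66°  [△ZYP]

∠YPZ = 66°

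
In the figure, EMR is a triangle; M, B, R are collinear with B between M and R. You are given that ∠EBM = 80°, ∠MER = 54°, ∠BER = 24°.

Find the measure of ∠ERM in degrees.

1. ∠EBR = 100°  [linear pair at B on MR]
2. ∠BRE = 56°  [△EBR]
3. ∠ERM = 56°  [B on ray RM]

∠ERM = 56°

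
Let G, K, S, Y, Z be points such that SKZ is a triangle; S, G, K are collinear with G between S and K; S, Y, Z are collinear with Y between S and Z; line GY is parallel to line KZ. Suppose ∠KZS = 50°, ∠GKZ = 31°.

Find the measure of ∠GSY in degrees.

∠GSY = 99°

1. ∠SKZ = 31°  [G on ray KS]
2. ∠KSZ = 99°  [△SKZ]
3. ∠GSY = 99°  [G on SK, Y on SZ]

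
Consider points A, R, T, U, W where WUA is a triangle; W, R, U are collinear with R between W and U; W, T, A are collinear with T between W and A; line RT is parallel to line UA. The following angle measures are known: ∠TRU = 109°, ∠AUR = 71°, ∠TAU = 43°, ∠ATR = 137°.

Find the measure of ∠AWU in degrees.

1. ∠AUW = 71°  [R on ray UW]
2. ∠UAW = 43°  [T on ray AW]
3. ∠AWU = 66°  [△WUA]

∠AWU = 66°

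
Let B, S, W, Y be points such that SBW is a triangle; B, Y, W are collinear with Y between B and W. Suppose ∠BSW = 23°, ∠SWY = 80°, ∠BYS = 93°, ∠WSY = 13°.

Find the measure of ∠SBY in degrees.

1. ∠BWS = 80°  [Y on ray WB]
2. ∠SBW = 77°  [△SBW]
3. ∠SBY = 77°  [Y on ray BW]

∠SBY = 77°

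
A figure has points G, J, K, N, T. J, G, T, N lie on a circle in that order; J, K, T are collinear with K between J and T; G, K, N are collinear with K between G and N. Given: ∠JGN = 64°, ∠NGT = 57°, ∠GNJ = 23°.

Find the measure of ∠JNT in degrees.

1. ∠JTN = 64°  [same arc JN]
2. ∠NJT = 57°  [same arc TN]
3. ∠JNT = 59°  [△JTN]

∠JNT = 59°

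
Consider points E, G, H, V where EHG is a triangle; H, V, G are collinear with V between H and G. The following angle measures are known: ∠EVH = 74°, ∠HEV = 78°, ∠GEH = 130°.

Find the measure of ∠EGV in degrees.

1. ∠EHV = 28°  [△EHV]
2. ∠EHG = 28°  [V on ray HG]
3. ∠EGH = 22°  [△EHG]
4. ∠EGV = 22°  [V on ray GH]

∠EGV = 22°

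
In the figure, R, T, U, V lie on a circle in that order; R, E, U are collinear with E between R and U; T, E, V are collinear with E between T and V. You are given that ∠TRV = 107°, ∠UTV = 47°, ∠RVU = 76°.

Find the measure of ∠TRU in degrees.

1. ∠TUV = 73°  [cyclic RTUV, opposite ∠R+∠U]
2. ∠TVU = 60°  [△TUV]
3. ∠TRU = 60°  [same arc TU]

∠TRU = 60°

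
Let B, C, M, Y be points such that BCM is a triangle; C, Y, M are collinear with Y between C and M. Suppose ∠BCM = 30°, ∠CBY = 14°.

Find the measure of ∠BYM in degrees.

∠BYM = 44°

1. ∠BCY = 30°  [Y on ray CM]
2. ∠BYC = 136°  [△BCY]
3. ∠BYM = 44°  [linear pair at Y on CM]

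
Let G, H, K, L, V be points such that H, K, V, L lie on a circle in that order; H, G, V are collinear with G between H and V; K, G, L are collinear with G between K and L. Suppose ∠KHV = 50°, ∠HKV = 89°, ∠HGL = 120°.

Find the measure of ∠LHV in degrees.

∠LHV = 19°

1. ∠KLV = 50°  [same arc KV]
2. ∠HLV = 91°  [cyclic HKVL, opposite ∠K+∠L]
3. ∠LGV = 60°  [linear pair at G on HV]
4. ∠HVL = 70°  [△VGL]
5. ∠LHV = 19°  [△HVL]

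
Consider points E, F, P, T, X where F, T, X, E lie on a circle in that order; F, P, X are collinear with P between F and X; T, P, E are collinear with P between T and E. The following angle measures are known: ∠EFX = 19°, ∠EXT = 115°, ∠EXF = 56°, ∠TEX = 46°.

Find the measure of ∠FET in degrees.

∠FET = 59°

1. ∠EFT = 65°  [cyclic FTXE, opposite ∠F+∠X]
2. ∠ETF = 56°  [same arc FE]
3. ∠FET = 59°  [△FTE]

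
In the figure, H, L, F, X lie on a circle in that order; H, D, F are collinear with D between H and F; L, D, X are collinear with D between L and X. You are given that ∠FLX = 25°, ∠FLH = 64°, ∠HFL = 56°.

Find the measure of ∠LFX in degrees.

∠LFX = 95°

1. ∠FHL = 60°  [△HLF]
2. ∠FXL = 60°  [same arc LF]
3. ∠LFX = 95°  [△LFX]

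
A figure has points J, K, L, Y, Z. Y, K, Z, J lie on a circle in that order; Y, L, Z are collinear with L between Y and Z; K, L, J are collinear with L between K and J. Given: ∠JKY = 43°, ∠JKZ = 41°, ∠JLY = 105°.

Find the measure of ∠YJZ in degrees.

1. ∠JZY = 43°  [same arc YJ]
2. ∠JYZ = 41°  [same arc ZJ]
3. ∠YJZ = 96°  [△YZJ]

∠YJZ = 96°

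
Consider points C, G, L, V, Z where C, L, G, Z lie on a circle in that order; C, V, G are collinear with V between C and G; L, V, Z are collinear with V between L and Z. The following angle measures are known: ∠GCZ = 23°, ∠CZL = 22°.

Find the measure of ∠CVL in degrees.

∠CVL = 45°

1. ∠GLZ = 23°  [same arc GZ]
2. ∠CGL = 22°  [same arc CL]
3. ∠GVL = 135°  [△LVG]
4. ∠CVL = 45°  [linear pair at V on CG]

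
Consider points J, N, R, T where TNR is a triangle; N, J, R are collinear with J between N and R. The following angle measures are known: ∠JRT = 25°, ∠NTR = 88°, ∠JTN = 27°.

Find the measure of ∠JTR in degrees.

∠JTR = 61°

1. ∠NRT = 25°  [J on ray RN]
2. ∠RNT = 67°  [△TNR]
3. ∠JNT = 67°  [J on ray NR]
4. ∠NJT = 86°  [△TNJ]
5. ∠RJT = 94°  [linear pair at J on NR]
6. ∠JTR = 61°  [△TJR]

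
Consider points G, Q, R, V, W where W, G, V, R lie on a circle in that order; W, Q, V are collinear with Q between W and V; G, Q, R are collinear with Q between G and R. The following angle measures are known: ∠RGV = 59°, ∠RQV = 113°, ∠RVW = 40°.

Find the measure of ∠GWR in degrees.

1. ∠RWV = 59°  [same arc VR]
2. ∠RQW = 67°  [linear pair at Q on WV]
3. ∠RGW = 40°  [same arc WR]
4. ∠GRW = 54°  [△WQR]
5. ∠GWR = 86°  [△WGR]

∠GWR = 86°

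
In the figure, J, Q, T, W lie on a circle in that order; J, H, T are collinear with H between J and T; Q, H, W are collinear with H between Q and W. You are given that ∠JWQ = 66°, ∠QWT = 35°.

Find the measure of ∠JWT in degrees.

1. ∠JTQ = 66°  [same arc JQ]
2. ∠QJT = 35°  [same arc QT]
3. ∠JQT = 79°  [△JQT]
4. ∠JWT = 101°  [cyclic JQTW, opposite ∠Q+∠W]

∠JWT = 101°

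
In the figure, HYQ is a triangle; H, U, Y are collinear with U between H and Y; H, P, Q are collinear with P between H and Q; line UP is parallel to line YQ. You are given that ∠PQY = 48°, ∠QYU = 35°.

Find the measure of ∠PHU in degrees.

∠PHU = 97°

1. ∠HQY = 48°  [P on ray QH]
2. ∠HYQ = 35°  [U on ray YH]
3. ∠QHY = 97°  [△HYQ]
4. ∠PHU = 97°  [U on HY, P on HQ]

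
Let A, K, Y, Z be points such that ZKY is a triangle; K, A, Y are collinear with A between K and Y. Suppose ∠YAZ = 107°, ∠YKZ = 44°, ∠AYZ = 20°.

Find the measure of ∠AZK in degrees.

1. ∠KAZ = 73°  [linear pair at A on KY]
2. ∠AKZ = 44°  [A on ray KY]
3. ∠AZK = 63°  [△ZKA]

∠AZK = 63°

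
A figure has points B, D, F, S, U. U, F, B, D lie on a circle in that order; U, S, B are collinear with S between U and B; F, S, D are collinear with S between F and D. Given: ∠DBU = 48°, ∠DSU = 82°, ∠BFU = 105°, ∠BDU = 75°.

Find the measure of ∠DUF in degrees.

1. ∠DFU = 48°  [same arc UD]
2. ∠BUD = 57°  [△UBD]
3. ∠FDU = 41°  [△USD]
4. ∠DUF = 91°  [△UFD]

∠DUF = 91°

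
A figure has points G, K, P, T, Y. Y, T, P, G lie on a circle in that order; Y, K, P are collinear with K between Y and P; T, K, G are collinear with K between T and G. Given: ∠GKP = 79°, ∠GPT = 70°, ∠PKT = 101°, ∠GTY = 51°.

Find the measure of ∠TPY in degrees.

1. ∠GYT = 110°  [cyclic YTPG, opposite ∠Y+∠P]
2. ∠TGY = 19°  [△YTG]
3. ∠TPY = 19°  [same arc YT]

∠TPY = 19°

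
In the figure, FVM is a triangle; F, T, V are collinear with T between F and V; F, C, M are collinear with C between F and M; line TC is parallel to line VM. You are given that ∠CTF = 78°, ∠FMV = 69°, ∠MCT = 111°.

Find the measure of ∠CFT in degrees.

1. ∠FVM = 78°  [TC∥VM, corresponding at T]
2. ∠MFV = 33°  [△FVM]
3. ∠CFT = 33°  [T on FV, C on FM]

∠CFT = 33°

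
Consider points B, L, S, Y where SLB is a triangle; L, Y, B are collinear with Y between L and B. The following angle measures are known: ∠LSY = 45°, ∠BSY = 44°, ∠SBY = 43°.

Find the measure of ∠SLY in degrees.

∠SLY = 48°

1. ∠BYS = 93°  [△SYB]
2. ∠LYS = 87°  [linear pair at Y on LB]
3. ∠SLY = 48°  [△SLY]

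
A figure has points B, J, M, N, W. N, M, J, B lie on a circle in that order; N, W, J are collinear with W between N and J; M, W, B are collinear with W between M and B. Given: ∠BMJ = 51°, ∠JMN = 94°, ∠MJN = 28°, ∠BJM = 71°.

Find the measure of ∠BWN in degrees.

1. ∠BNJ = 51°  [same arc JB]
2. ∠MBN = 28°  [same arc NM]
3. ∠BWN = 101°  [△NWB]

∠BWN = 101°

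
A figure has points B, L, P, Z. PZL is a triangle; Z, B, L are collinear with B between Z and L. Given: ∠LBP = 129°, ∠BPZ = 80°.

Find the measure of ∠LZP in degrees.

1. ∠PBZ = 51°  [linear pair at B on ZL]
2. ∠BZP = 49°  [△PZB]
3. ∠LZP = 49°  [B on ray ZL]

∠LZP = 49°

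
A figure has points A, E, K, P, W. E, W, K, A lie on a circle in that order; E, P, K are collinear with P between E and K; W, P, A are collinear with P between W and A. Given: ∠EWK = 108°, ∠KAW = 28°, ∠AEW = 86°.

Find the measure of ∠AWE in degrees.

1. ∠KEW = 28°  [same arc WK]
2. ∠EKW = 44°  [△EWK]
3. ∠EAW = 44°  [same arc EW]
4. ∠AWE = 50°  [△EWA]

∠AWE = 50°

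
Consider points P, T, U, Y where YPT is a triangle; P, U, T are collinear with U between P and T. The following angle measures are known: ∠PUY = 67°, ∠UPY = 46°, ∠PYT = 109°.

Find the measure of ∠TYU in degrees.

1. ∠TUY = 113°  [linear pair at U on PT]
2. ∠TPY = 46°  [U on ray PT]
3. ∠PTY = 25°  [△YPT]
4. ∠UTY = 25°  [U on ray TP]
5. ∠TYU = 42°  [△YUT]

∠TYU = 42°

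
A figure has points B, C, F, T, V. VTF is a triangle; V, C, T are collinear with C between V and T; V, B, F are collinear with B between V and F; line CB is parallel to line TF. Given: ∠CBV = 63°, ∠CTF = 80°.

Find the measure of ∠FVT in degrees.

∠FVT = 37°

1. ∠TFV = 63°  [CB∥TF, corresponding at B]
2. ∠FTV = 80°  [C on ray TV]
3. ∠FVT = 37°  [△VTF]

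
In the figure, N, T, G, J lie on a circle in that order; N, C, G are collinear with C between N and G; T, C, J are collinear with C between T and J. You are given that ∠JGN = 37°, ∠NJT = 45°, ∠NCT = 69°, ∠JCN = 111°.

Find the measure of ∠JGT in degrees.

1. ∠JTN = 37°  [same arc NJ]
2. ∠JNT = 98°  [△NTJ]
3. ∠JGT = 82°  [cyclic NTGJ, opposite ∠N+∠G]

∠JGT = 82°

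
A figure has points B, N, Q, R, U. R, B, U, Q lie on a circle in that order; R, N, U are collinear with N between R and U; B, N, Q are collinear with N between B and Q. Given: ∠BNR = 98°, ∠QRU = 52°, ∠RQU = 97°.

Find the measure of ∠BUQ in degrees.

1. ∠QNU = 98°  [vertical angles at N]
2. ∠QBU = 52°  [same arc UQ]
3. ∠QUR = 31°  [△RUQ]
4. ∠BQU = 51°  [△UNQ]
5. ∠BUQ = 77°  [△BUQ]

∠BUQ = 77°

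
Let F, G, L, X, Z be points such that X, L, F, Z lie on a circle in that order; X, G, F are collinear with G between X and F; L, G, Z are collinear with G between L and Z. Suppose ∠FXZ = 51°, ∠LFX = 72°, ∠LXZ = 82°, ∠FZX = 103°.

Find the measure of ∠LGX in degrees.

1. ∠FLZ = 51°  [same arc FZ]
2. ∠FGL = 57°  [△LGF]
3. ∠LGX = 123°  [linear pair at G on XF]

∠LGX = 123°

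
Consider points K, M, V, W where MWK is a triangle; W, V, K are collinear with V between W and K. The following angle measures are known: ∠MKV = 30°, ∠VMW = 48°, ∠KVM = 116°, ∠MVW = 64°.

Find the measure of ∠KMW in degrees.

∠KMW = 82°

1. ∠MKW = 30°  [V on ray KW]
2. ∠MWV = 68°  [△MWV]
3. ∠KWM = 68°  [V on ray WK]
4. ∠KMW = 82°  [△MWK]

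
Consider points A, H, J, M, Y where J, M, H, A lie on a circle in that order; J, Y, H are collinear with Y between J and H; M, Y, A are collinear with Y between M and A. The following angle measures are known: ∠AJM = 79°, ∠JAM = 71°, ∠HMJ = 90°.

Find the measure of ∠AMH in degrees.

1. ∠AMJ = 30°  [△JMA]
2. ∠HAJ = 90°  [cyclic JMHA, opposite ∠M+∠A]
3. ∠AHJ = 30°  [same arc JA]
4. ∠AJH = 60°  [△JHA]
5. ∠AMH = 60°  [same arc HA]

∠AMH = 60°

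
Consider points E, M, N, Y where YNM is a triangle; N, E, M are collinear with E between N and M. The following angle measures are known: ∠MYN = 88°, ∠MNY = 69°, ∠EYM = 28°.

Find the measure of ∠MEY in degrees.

1. ∠NMY = 23°  [△YNM]
2. ∠EMY = 23°  [E on ray MN]
3. ∠MEY = 129°  [△YEM]

∠MEY = 129°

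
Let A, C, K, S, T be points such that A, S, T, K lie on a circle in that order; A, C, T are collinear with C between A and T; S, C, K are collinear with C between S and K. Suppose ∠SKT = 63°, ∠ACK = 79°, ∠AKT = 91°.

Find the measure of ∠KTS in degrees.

∠KTS = 44°

1. ∠SAT = 63°  [same arc ST]
2. ∠SCT = 79°  [vertical angles at C]
3. ∠AST = 89°  [cyclic ASTK, opposite ∠S+∠K]
4. ∠ATS = 28°  [△AST]
5. ∠KST = 73°  [△SCT]
6. ∠KTS = 44°  [△STK]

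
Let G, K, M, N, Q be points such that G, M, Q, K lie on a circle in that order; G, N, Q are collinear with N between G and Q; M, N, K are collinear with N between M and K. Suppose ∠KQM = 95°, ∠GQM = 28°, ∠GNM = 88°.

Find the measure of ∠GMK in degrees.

∠GMK = 67°

1. ∠KGM = 85°  [cyclic GMQK, opposite ∠G+∠Q]
2. ∠GKM = 28°  [same arc GM]
3. ∠GMK = 67°  [△GMK]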